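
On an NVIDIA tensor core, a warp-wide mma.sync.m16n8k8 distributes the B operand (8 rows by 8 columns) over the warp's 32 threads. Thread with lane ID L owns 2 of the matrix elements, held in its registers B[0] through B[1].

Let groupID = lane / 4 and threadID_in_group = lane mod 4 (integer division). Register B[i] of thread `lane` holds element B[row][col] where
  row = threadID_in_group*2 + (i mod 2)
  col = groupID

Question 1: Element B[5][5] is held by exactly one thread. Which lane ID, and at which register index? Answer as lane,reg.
c=5->g=5  r=5->t=2,b0=1
L=5*4+2=22  i=1=1

22,1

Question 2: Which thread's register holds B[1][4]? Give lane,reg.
16,1

c=4→G=4  r=1→T=0,p=1
L=4*4+0=16  i=1=1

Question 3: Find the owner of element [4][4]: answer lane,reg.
c: 4->gid=4  r: 4->tid=2,i&1=0
L=4*4+2=18  i=0=0

18,0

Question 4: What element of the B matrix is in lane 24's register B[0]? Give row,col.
lane 24->24/4=6, 24 mod 4=0
i=0  r:2·0+0->0  c:6

0,6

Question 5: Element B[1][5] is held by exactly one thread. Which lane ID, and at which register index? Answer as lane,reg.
20,1

c=5⇒gr=5  r=1⇒th=0,odd=1
L=5*4+0=20  i=1=1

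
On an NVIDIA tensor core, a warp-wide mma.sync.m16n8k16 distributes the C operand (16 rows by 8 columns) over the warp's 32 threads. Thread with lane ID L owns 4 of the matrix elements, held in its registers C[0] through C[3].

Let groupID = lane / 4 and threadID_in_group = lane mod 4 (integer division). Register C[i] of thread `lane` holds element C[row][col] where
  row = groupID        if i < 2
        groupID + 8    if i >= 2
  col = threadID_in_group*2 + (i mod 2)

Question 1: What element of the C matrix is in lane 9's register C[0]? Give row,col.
2,2

9: grp=2,tig=1
[0] (2+0,1*2+0) = (2,2)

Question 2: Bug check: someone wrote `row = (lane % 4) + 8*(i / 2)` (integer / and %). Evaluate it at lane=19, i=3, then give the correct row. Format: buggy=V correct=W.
buggy=11 correct=12

`(lane % 4) + 8*(i / 2)`[19,3]→11
lane 19→19/4=4, 19 mod 4=3
i=3  r:4+8→12  c:2·3+1→7
row: 11 vs 12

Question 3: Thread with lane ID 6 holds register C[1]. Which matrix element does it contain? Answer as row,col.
1,5

lane 6->6/4=1, 6 mod 4=2
i=1  r:1+0->1  c:2·2+1->5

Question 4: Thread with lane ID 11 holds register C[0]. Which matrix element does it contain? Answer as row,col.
lane 11: grp=2 (11/4), tig=3 (11%4)
i=0: r=2+0=2, c=3*2+0=6

2,6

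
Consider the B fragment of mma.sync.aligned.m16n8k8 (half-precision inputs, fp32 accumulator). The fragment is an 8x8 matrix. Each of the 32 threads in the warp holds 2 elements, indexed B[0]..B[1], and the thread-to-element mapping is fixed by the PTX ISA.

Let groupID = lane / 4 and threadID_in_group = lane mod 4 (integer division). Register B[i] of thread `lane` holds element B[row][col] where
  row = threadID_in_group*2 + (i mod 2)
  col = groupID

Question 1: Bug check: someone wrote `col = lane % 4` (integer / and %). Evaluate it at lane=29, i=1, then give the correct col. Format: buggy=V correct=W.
buggy=1 correct=7

`lane % 4`[29,1]→1
L=29→G=29>>2=7, T=29&3=1
[1]→row 1·2+1=3  col G=7
col: 1 vs 7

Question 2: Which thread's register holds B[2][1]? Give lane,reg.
5,0

c:1=>grp=1  r:2=>tig=1,lo=0
L=1*4+1=5  i=0=0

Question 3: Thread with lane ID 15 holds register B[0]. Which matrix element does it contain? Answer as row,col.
6,3

15: G=3,T=3
[0] (3*2+0,3) = (6,3)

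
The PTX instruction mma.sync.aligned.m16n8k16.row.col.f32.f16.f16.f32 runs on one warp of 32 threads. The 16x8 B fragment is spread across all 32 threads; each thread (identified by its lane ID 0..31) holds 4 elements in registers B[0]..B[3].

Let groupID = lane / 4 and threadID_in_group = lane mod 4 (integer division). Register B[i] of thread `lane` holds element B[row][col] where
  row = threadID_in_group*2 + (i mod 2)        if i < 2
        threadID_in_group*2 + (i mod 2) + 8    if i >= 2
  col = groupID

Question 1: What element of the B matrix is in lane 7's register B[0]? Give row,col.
lane 7→7/4=1, 7 mod 4=3
i=0  r:2·3+0+0→6  c:1

6,1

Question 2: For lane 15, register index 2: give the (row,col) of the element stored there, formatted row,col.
14,3

L=15->gid=15>>2=3, tid=15&3=3
[2]->row 3·2+0+8=14  col gid=3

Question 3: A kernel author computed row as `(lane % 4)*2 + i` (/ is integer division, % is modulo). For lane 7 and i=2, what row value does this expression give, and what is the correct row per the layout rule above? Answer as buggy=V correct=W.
buggy=8 correct=14

`(lane % 4)*2 + i`[7,2]=>8
lane 7: grp=1 (7/4), tig=3 (7%4)
i=2: r=3*2+0+8=14, c=grp=1
row: 8 vs 14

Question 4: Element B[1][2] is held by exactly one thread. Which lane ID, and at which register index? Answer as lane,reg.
8,1

c=2→G=2  r=1→rhi=0,T=0,p=1
L=2*4+0=8  i=0*2+1=1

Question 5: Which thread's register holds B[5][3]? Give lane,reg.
14,1

c: 3->gid=3  r: 5->r8=0,tid=2,i&1=1
L=3*4+2=14  i=0*2+1=1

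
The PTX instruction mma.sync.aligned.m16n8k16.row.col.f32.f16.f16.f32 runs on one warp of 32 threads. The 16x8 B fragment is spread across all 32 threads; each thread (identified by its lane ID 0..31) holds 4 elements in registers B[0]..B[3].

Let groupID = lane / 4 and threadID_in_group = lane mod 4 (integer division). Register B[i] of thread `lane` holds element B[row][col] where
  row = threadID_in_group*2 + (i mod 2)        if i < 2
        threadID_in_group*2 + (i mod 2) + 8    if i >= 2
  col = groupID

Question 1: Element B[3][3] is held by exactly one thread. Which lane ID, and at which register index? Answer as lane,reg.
c=3->g=3  r=3->rb=0,t=1,b0=1
L=3*4+1=13  i=0*2+1=1

13,1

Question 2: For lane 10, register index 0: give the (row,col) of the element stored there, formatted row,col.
4,2

10: G=2,T=2
[0] (2*2+0+0,2) = (4,2)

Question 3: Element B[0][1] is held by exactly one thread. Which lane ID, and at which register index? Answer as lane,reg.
c=1->g=1  r=0->rb=0,t=0,b0=0
L=1*4+0=4  i=0*2+0=0

4,0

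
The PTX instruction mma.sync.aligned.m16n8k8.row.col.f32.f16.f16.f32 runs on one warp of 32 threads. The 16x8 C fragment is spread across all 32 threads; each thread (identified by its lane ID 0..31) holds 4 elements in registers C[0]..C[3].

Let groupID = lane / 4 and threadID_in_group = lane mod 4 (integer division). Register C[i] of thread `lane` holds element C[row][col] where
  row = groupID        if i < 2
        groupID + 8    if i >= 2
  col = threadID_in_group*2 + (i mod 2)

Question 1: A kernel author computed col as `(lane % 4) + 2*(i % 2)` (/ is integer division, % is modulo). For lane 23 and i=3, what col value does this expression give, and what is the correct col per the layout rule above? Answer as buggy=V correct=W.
buggy=5 correct=7

`(lane % 4) + 2*(i % 2)`[23,3]->5
lane 23->23/4=5, 23 mod 4=3
i=3  r:5+8->13  c:2·3+1->7
col: 5 vs 7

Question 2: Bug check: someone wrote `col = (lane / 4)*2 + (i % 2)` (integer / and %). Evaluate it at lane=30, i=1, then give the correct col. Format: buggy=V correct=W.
buggy=15 correct=5

`(lane / 4)*2 + (i % 2)`[30,1]->15
30: gid=7,tid=2
[1] (7+0,2*2+1) = (7,5)
col: 15 vs 5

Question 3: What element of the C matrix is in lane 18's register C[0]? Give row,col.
18: gr=4,th=2
[0] (4+0,2*2+0) = (4,4)

4,4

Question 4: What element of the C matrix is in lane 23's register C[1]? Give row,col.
5,7

lane 23: G=5 (23/4), T=3 (23%4)
i=1: r=5+0=5, c=3*2+1=7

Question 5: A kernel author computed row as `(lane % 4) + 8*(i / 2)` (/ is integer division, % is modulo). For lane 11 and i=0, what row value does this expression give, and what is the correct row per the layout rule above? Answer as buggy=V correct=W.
buggy=3 correct=2

`(lane % 4) + 8*(i / 2)`[11,0]→3
11: G=2,T=3
[0] (2+0,3*2+0) = (2,6)
row: 3 vs 2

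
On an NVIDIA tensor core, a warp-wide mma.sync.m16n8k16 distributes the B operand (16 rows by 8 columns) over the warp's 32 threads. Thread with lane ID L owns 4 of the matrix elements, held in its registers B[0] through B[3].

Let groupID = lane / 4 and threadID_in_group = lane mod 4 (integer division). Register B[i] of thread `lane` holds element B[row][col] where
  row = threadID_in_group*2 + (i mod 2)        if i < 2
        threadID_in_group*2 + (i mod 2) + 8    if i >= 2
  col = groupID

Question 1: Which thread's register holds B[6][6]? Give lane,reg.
27,0

c=6→G=6  r=6→rhi=0,T=3,p=0
L=6*4+3=27  i=0*2+0=0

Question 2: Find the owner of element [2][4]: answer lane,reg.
c=4->g=4  r=2->rb=0,t=1,b0=0
L=4*4+1=17  i=0*2+0=0

17,0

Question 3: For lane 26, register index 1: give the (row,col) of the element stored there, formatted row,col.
5,6

L=26->gid=26>>2=6, tid=26&3=2
[1]->row 2·2+1+0=5  col gid=6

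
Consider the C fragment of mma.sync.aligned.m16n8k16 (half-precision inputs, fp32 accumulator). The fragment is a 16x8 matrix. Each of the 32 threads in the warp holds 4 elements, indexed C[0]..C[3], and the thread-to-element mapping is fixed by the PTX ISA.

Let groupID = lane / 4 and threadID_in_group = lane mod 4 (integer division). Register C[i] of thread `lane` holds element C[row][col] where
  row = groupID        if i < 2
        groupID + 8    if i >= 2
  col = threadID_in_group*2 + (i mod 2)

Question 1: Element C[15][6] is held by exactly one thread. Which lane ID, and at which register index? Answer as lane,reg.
r=15->g=7,rb=1  c=6->t=3,b0=0
L=7*4+3=31  i=1*2+0=2

31,2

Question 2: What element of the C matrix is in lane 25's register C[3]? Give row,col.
14,3

lane 25->25/4=6, 25 mod 4=1
i=3  r:6+8->14  c:2·1+1->3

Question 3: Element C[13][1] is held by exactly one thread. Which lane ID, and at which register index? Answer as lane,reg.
r=13→G=5,rhi=1  c=1→T=0,p=1
L=5*4+0=20  i=1*2+1=3

20,3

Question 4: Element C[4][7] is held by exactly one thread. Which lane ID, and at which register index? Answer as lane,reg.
19,1

r: 4->gid=4,r8=0  c: 7->tid=3,i&1=1
L=4*4+3=19  i=0*2+1=1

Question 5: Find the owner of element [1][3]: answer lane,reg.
r=1→G=1,rhi=0  c=3→T=1,p=1
L=1*4+1=5  i=0*2+1=1

5,1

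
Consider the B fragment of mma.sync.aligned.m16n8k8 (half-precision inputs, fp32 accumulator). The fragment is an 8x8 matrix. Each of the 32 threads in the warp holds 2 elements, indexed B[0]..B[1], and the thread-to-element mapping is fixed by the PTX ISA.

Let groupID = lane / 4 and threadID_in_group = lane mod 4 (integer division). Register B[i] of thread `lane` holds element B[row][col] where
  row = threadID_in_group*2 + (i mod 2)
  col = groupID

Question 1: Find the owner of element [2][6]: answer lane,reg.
25,0

c=6->g=6  r=2->t=1,b0=0
L=6*4+1=25  i=0=0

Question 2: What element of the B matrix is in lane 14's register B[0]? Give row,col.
4,3

14: gid=3,tid=2
[0] (2*2+0,3) = (4,3)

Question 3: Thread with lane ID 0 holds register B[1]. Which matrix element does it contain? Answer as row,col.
0: gr=0,th=0
[1] (0*2+1,0) = (1,0)

1,0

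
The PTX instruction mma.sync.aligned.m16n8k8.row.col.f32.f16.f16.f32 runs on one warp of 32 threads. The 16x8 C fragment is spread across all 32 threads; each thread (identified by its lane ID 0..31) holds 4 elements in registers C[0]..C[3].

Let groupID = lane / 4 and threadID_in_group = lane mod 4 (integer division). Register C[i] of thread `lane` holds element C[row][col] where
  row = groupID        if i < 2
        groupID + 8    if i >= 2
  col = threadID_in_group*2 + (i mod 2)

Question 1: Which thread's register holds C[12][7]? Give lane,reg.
19,3

r=12⇒gr=4,Rb=1  c=7⇒th=3,odd=1
L=4*4+3=19  i=1*2+1=3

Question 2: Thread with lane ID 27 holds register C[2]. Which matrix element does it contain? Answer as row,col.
L=27⇒gr=27>>2=6, th=27&3=3
[2]⇒row 6+8=14  col 3·2+0=6

14,6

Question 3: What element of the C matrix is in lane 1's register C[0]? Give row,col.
1: gr=0,th=1
[0] (0+0,1*2+0) = (0,2)

0,2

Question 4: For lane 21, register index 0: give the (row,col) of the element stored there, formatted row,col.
5,2

L=21->gid=21>>2=5, tid=21&3=1
[0]->row 5+0=5  col 1·2+0=2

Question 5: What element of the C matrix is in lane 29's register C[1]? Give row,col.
7,3

L=29=>grp=29>>2=7, tig=29&3=1
[1]=>row 7+0=7  col 1·2+1=3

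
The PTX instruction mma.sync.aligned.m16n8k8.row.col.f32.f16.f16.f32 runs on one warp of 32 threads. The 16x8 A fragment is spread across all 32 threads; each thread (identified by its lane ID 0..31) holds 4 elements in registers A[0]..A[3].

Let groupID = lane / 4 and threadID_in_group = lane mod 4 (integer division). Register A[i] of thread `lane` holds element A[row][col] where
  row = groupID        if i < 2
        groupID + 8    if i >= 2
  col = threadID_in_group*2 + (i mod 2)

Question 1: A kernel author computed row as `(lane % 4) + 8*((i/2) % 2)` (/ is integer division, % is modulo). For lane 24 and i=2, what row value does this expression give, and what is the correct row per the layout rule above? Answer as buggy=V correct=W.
`(lane % 4) + 8*((i/2) % 2)`[24,2]=>8
lane 24=>24/4=6, 24 mod 4=0
i=2  r:6+8=>14  c:2·0+0=>0
row: 8 vs 14

buggy=8 correct=14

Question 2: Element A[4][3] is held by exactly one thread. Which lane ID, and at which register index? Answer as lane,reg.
17,1

r: 4->gid=4,r8=0  c: 3->tid=1,i&1=1
L=4*4+1=17  i=0*2+1=1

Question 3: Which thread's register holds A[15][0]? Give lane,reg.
r: 15->gid=7,r8=1  c: 0->tid=0,i&1=0
L=7*4+0=28  i=1*2+0=2

28,2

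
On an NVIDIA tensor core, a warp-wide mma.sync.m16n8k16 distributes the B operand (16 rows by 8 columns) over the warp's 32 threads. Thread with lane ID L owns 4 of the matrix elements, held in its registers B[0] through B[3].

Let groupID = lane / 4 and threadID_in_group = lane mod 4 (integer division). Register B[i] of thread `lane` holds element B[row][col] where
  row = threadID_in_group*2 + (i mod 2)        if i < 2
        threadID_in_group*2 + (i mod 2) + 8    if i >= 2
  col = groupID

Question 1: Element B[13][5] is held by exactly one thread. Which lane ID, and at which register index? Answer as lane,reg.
c=5→G=5  r=13→rhi=1,T=2,p=1
L=5*4+2=22  i=1*2+1=3

22,3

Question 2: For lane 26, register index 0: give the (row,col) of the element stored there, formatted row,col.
26: gr=6,th=2
[0] (2*2+0+0,6) = (4,6)

4,6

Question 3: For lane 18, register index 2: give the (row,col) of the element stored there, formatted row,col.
L=18->g=18>>2=4, t=18&3=2
[2]->row 2·2+0+8=12  col g=4

12,4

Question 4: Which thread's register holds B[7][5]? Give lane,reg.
23,1

c=5⇒gr=5  r=7⇒Rb=0,th=3,odd=1
L=5*4+3=23  i=0*2+1=1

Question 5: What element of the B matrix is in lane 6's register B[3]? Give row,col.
13,1

L=6->gid=6>>2=1, tid=6&3=2
[3]->row 2·2+1+8=13  col gid=1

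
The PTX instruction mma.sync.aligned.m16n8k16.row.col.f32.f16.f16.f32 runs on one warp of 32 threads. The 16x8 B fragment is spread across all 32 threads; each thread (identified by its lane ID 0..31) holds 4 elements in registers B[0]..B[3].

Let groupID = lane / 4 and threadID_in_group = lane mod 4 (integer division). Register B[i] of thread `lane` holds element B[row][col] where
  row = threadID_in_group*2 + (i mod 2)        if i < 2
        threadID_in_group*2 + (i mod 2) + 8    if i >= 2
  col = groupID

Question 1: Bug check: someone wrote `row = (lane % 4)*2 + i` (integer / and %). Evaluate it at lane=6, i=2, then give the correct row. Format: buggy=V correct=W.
buggy=6 correct=12

`(lane % 4)*2 + i`[6,2]->6
L=6->g=6>>2=1, t=6&3=2
[2]->row 2·2+0+8=12  col g=1
row: 6 vs 12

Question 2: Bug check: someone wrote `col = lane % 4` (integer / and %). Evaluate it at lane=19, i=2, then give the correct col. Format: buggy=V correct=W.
`lane % 4`[19,2]→3
19: G=4,T=3
[2] (3*2+0+8,4) = (14,4)
col: 3 vs 4

buggy=3 correct=4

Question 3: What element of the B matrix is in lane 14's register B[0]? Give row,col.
lane 14: G=3 (14/4), T=2 (14%4)
i=0: r=2*2+0+0=4, c=G=3

4,3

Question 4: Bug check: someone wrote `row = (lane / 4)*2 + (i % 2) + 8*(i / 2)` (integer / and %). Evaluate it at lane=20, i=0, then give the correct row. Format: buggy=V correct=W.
buggy=10 correct=0

`(lane / 4)*2 + (i % 2) + 8*(i / 2)`[20,0]->10
lane 20: gid=5 (20/4), tid=0 (20%4)
i=0: r=0*2+0+0=0, c=gid=5
row: 10 vs 0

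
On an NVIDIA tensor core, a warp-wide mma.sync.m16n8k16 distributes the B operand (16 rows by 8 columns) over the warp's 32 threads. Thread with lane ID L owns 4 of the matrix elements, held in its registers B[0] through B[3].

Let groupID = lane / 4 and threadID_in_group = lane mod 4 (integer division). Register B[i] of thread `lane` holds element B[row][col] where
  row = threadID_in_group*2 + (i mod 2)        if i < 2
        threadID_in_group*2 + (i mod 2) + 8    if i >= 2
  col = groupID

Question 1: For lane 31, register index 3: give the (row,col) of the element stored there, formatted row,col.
lane 31→31/4=7, 31 mod 4=3
i=3  r:2·3+1+8→15  c:7

15,7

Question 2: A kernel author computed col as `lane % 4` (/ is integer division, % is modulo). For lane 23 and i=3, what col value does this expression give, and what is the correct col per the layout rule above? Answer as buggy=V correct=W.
buggy=3 correct=5

`lane % 4`[23,3]->3
lane 23: gid=5 (23/4), tid=3 (23%4)
i=3: r=3*2+1+8=15, c=gid=5
col: 3 vs 5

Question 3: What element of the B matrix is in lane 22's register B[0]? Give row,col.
22: gid=5,tid=2
[0] (2*2+0+0,5) = (4,5)

4,5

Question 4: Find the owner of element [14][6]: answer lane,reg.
c=6→G=6  r=14→rhi=1,T=3,p=0
L=6*4+3=27  i=1*2+0=2

27,2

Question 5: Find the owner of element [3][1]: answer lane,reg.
c: 1->gid=1  r: 3->r8=0,tid=1,i&1=1
L=1*4+1=5  i=0*2+1=1

5,1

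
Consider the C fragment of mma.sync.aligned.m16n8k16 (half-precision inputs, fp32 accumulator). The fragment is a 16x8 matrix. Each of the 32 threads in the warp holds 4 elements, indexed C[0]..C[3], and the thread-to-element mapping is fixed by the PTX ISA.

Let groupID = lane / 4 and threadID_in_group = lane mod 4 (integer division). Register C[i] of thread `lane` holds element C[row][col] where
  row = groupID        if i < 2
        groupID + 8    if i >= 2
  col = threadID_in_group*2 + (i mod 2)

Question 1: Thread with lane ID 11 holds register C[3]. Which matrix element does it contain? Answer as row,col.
10,7

11: grp=2,tig=3
[3] (2+8,3*2+1) = (10,7)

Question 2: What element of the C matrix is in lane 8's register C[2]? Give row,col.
L=8→G=8>>2=2, T=8&3=0
[2]→row 2+8=10  col 0·2+0=0

10,0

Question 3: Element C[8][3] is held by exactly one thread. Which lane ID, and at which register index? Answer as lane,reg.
1,3

r=8→G=0,rhi=1  c=3→T=1,p=1
L=0*4+1=1  i=1*2+1=3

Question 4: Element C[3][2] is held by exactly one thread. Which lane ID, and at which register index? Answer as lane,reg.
r:3=>grp=3,rB=0  c:2=>tig=1,lo=0
L=3*4+1=13  i=0*2+0=0

13,0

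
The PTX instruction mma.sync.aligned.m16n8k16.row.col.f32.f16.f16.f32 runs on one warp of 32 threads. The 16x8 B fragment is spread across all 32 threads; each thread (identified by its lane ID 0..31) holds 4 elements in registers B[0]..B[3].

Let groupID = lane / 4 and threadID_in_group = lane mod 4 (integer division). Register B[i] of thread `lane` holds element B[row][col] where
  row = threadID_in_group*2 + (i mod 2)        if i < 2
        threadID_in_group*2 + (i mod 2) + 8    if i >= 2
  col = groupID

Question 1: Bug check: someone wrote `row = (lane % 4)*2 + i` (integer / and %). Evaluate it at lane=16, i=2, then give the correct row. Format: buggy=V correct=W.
`(lane % 4)*2 + i`[16,2]⇒2
lane 16⇒16/4=4, 16 mod 4=0
i=2  r:2·0+0+8⇒8  c:4
row: 2 vs 8

buggy=2 correct=8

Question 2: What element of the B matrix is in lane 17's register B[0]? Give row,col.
L=17->g=17>>2=4, t=17&3=1
[0]->row 1·2+0+0=2  col g=4

2,4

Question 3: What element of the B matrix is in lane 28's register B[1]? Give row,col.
1,7

lane 28=>28/4=7, 28 mod 4=0
i=1  r:2·0+1+0=>1  c:7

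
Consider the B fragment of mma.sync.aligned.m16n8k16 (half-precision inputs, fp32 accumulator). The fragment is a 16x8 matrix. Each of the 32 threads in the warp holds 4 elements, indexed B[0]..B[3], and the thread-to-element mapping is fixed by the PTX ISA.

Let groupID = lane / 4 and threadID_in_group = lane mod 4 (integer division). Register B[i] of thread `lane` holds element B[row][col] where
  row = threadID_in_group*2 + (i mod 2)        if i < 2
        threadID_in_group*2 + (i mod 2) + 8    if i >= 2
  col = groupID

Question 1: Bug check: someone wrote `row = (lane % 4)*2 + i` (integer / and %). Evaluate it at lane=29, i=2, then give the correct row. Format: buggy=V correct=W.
buggy=4 correct=10

`(lane % 4)*2 + i`[29,2]=>4
lane 29: grp=7 (29/4), tig=1 (29%4)
i=2: r=1*2+0+8=10, c=grp=7
row: 4 vs 10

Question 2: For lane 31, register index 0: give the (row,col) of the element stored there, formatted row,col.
31: gr=7,th=3
[0] (3*2+0+0,7) = (6,7)

6,7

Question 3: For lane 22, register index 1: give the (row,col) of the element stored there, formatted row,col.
L=22=>grp=22>>2=5, tig=22&3=2
[1]=>row 2·2+1+0=5  col grp=5

5,5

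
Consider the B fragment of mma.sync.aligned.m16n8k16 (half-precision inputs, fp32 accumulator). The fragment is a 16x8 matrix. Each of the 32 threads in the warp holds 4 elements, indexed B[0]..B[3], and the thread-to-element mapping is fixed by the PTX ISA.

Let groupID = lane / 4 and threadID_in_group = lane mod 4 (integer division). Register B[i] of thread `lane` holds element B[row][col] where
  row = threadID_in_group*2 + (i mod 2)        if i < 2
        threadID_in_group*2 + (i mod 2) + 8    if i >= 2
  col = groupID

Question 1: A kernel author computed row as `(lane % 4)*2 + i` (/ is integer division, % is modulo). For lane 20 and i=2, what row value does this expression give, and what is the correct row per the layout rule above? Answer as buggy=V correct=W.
`(lane % 4)*2 + i`[20,2]->2
lane 20->20/4=5, 20 mod 4=0
i=2  r:2·0+0+8->8  c:5
row: 2 vs 8

buggy=2 correct=8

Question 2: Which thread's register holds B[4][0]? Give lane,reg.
c=0⇒gr=0  r=4⇒Rb=0,th=2,odd=0
L=0*4+2=2  i=0*2+0=0

2,0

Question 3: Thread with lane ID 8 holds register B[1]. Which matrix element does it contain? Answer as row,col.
1,2

8: gid=2,tid=0
[1] (0*2+1+0,2) = (1,2)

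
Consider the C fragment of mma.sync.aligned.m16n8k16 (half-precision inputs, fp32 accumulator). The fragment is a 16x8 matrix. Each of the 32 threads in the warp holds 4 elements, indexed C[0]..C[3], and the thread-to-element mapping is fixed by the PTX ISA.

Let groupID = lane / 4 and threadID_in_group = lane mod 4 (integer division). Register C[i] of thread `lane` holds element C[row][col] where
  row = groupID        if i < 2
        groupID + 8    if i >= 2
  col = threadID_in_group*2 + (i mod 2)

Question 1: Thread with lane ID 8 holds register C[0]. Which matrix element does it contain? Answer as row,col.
2,0

lane 8: g=2 (8/4), t=0 (8%4)
i=0: r=2+0=2, c=0*2+0=0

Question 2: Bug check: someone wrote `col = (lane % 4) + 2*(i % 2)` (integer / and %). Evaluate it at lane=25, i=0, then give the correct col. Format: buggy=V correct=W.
buggy=1 correct=2

`(lane % 4) + 2*(i % 2)`[25,0]→1
L=25→G=25>>2=6, T=25&3=1
[0]→row 6+0=6  col 1·2+0=2
col: 1 vs 2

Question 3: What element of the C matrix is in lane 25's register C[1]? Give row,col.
25: grp=6,tig=1
[1] (6+0,1*2+1) = (6,3)

6,3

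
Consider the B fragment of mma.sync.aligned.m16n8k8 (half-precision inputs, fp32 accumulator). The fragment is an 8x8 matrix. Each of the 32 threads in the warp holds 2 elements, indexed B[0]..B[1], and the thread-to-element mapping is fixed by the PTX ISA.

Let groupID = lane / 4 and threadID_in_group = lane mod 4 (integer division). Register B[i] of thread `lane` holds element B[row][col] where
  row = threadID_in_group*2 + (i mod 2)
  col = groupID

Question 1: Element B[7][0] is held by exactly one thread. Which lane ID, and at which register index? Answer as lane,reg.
3,1

c=0⇒gr=0  r=7⇒th=3,odd=1
L=0*4+3=3  i=1=1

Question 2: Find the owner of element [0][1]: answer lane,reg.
4,0

c=1→G=1  r=0→T=0,p=0
L=1*4+0=4  i=0=0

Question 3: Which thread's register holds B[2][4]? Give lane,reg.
c=4⇒gr=4  r=2⇒th=1,odd=0
L=4*4+1=17  i=0=0

17,0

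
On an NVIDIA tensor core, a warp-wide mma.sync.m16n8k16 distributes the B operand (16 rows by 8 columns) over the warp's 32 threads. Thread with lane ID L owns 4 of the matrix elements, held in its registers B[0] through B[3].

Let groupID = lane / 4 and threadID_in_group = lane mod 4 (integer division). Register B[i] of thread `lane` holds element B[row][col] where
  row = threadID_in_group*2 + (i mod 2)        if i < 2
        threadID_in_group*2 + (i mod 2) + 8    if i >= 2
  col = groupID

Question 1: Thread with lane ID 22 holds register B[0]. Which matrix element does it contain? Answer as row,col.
L=22->g=22>>2=5, t=22&3=2
[0]->row 2·2+0+0=4  col g=5

4,5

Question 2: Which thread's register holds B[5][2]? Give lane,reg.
c=2->g=2  r=5->rb=0,t=2,b0=1
L=2*4+2=10  i=0*2+1=1

10,1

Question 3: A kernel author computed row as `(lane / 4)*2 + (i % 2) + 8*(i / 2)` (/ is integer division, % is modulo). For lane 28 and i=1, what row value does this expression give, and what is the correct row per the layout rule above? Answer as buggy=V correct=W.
`(lane / 4)*2 + (i % 2) + 8*(i / 2)`[28,1]->15
28: gid=7,tid=0
[1] (0*2+1+0,7) = (1,7)
row: 15 vs 1

buggy=15 correct=1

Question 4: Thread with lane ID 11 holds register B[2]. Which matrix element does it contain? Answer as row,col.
14,2

lane 11: g=2 (11/4), t=3 (11%4)
i=2: r=3*2+0+8=14, c=g=2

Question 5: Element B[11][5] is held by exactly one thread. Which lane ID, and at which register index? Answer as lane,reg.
c:5=>grp=5  r:11=>rB=1,tig=1,lo=1
L=5*4+1=21  i=1*2+1=3

21,3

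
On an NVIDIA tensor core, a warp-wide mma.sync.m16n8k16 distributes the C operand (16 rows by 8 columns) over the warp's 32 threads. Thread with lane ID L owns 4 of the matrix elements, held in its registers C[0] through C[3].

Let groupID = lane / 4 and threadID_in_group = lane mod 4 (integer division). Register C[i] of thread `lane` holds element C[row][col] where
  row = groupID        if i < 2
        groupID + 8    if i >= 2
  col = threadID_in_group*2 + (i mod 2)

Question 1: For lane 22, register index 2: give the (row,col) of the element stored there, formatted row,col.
13,4

22: grp=5,tig=2
[2] (5+8,2*2+0) = (13,4)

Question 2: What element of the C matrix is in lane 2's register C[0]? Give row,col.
0,4

lane 2->2/4=0, 2 mod 4=2
i=0  r:0+0->0  c:2·2+0->4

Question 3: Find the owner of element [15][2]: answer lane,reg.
r: 15->gid=7,r8=1  c: 2->tid=1,i&1=0
L=7*4+1=29  i=1*2+0=2

29,2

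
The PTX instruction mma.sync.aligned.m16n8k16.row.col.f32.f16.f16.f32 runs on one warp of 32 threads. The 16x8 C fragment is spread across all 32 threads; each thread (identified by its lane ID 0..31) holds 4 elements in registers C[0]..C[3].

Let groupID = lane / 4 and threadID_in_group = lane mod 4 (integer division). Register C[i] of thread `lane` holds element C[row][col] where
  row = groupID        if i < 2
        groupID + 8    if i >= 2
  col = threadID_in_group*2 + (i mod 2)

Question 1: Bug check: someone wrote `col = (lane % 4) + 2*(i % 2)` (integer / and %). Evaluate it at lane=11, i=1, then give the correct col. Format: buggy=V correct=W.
`(lane % 4) + 2*(i % 2)`[11,1]->5
L=11->gid=11>>2=2, tid=11&3=3
[1]->row 2+0=2  col 3·2+1=7
col: 5 vs 7

buggy=5 correct=7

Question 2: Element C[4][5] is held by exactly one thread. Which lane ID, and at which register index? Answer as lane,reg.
18,1

r=4⇒gr=4,Rb=0  c=5⇒th=2,odd=1
L=4*4+2=18  i=0*2+1=1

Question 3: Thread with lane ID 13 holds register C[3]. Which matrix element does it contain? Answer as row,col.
11,3

lane 13→13/4=3, 13 mod 4=1
i=3  r:3+8→11  c:2·1+1→3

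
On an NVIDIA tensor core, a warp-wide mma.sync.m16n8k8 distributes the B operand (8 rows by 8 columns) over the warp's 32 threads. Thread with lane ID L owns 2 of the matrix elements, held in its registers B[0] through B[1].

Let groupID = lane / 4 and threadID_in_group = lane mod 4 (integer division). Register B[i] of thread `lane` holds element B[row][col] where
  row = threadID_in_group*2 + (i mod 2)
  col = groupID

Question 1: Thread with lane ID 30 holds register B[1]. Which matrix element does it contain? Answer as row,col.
lane 30: G=7 (30/4), T=2 (30%4)
i=1: r=2*2+1=5, c=G=7

5,7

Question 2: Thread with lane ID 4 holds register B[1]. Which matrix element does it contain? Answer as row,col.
lane 4: gr=1 (4/4), th=0 (4%4)
i=1: r=0*2+1=1, c=gr=1

1,1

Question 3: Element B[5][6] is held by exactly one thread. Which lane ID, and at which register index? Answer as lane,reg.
26,1

c:6=>grp=6  r:5=>tig=2,lo=1
L=6*4+2=26  i=1=1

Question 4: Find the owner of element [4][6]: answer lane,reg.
c=6⇒gr=6  r=4⇒th=2,odd=0
L=6*4+2=26  i=0=0

26,0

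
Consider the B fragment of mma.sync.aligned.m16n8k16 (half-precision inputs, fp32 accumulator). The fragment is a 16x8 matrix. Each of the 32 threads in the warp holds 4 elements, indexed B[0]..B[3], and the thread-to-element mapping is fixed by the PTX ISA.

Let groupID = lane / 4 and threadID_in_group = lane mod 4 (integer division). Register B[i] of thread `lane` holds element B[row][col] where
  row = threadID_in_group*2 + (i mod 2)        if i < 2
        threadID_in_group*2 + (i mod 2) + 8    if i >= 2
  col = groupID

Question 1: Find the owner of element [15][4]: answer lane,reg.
c:4=>grp=4  r:15=>rB=1,tig=3,lo=1
L=4*4+3=19  i=1*2+1=3

19,3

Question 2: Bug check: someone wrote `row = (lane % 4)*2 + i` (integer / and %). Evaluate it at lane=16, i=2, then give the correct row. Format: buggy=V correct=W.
buggy=2 correct=8

`(lane % 4)*2 + i`[16,2]->2
lane 16->16/4=4, 16 mod 4=0
i=2  r:2·0+0+8->8  c:4
row: 2 vs 8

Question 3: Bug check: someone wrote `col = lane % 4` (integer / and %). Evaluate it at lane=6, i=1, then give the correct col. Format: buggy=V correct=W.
buggy=2 correct=1

`lane % 4`[6,1]=>2
L=6=>grp=6>>2=1, tig=6&3=2
[1]=>row 2·2+1+0=5  col grp=1
col: 2 vs 1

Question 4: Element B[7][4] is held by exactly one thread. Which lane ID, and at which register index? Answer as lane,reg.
19,1

c=4→G=4  r=7→rhi=0,T=3,p=1
L=4*4+3=19  i=0*2+1=1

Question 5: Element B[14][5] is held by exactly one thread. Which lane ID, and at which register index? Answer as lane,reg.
c=5⇒gr=5  r=14⇒Rb=1,th=3,odd=0
L=5*4+3=23  i=1*2+0=2

23,2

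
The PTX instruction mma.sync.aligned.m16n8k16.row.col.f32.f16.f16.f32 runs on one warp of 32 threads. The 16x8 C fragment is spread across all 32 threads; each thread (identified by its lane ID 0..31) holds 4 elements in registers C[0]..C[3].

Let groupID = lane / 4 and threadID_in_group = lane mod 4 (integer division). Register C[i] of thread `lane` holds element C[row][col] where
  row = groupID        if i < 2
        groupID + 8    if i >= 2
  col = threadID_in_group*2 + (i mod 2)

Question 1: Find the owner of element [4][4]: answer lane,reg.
r:4=>grp=4,rB=0  c:4=>tig=2,lo=0
L=4*4+2=18  i=0*2+0=0

18,0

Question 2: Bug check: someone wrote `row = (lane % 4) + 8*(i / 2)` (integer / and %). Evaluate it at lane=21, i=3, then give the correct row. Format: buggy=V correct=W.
buggy=9 correct=13

`(lane % 4) + 8*(i / 2)`[21,3]=>9
lane 21=>21/4=5, 21 mod 4=1
i=3  r:5+8=>13  c:2·1+1=>3
row: 9 vs 13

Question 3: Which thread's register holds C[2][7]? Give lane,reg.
r: 2->gid=2,r8=0  c: 7->tid=3,i&1=1
L=2*4+3=11  i=0*2+1=1

11,1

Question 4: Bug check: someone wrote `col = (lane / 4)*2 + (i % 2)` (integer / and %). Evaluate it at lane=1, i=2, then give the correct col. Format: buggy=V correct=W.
buggy=0 correct=2

`(lane / 4)*2 + (i % 2)`[1,2]⇒0
lane 1⇒1/4=0, 1 mod 4=1
i=2  r:0+8⇒8  c:2·1+0⇒2
col: 0 vs 2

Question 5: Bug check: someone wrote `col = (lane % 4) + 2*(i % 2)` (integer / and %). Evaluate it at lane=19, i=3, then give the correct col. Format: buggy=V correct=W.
buggy=5 correct=7

`(lane % 4) + 2*(i % 2)`[19,3]=>5
L=19=>grp=19>>2=4, tig=19&3=3
[3]=>row 4+8=12  col 3·2+1=7
col: 5 vs 7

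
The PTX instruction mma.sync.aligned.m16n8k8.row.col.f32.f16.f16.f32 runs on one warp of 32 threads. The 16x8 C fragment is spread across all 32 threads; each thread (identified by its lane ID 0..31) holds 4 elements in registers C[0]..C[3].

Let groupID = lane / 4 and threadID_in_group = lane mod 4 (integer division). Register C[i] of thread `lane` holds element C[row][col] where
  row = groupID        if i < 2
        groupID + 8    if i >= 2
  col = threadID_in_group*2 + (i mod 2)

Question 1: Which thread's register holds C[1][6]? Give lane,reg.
7,0

r=1->g=1,rb=0  c=6->t=3,b0=0
L=1*4+3=7  i=0*2+0=0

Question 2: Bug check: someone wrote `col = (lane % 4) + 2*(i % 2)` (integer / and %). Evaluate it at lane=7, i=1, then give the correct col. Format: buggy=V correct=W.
buggy=5 correct=7

`(lane % 4) + 2*(i % 2)`[7,1]→5
lane 7: G=1 (7/4), T=3 (7%4)
i=1: r=1+0=1, c=3*2+1=7
col: 5 vs 7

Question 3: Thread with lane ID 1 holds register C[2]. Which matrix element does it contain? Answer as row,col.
lane 1: g=0 (1/4), t=1 (1%4)
i=2: r=0+8=8, c=1*2+0=2

8,2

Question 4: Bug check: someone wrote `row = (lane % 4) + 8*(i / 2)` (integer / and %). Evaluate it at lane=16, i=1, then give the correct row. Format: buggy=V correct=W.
`(lane % 4) + 8*(i / 2)`[16,1]→0
16: G=4,T=0
[1] (4+0,0*2+1) = (4,1)
row: 0 vs 4

buggy=0 correct=4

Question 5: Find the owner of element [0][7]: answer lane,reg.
3,1

r: 0->gid=0,r8=0  c: 7->tid=3,i&1=1
L=0*4+3=3  i=0*2+1=1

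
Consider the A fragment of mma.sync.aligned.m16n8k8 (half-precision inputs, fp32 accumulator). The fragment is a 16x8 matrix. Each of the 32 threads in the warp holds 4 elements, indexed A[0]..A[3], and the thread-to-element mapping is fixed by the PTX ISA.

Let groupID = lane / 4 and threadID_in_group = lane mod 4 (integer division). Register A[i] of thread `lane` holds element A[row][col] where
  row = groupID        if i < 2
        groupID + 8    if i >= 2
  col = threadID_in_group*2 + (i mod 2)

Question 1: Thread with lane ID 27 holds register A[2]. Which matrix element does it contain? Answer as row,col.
14,6

27: grp=6,tig=3
[2] (6+8,3*2+0) = (14,6)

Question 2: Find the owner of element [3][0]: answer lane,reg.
r: 3->gid=3,r8=0  c: 0->tid=0,i&1=0
L=3*4+0=12  i=0*2+0=0

12,0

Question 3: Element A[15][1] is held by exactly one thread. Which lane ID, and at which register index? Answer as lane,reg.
r:15=>grp=7,rB=1  c:1=>tig=0,lo=1
L=7*4+0=28  i=1*2+1=3

28,3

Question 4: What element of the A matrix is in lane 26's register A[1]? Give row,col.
lane 26: g=6 (26/4), t=2 (26%4)
i=1: r=6+0=6, c=2*2+1=5

6,5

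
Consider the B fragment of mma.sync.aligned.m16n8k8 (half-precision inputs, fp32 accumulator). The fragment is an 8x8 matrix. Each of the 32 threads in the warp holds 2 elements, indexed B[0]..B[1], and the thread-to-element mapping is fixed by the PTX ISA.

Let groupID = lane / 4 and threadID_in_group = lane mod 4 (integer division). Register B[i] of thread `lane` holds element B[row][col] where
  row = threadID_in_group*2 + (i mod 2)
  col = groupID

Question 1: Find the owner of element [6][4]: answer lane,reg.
19,0

c=4->g=4  r=6->t=3,b0=0
L=4*4+3=19  i=0=0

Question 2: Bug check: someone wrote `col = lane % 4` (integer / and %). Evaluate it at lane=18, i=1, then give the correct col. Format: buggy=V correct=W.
buggy=2 correct=4

`lane % 4`[18,1]⇒2
18: gr=4,th=2
[1] (2*2+1,4) = (5,4)
col: 2 vs 4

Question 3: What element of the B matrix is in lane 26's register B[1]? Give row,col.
5,6

L=26->gid=26>>2=6, tid=26&3=2
[1]->row 2·2+1=5  col gid=6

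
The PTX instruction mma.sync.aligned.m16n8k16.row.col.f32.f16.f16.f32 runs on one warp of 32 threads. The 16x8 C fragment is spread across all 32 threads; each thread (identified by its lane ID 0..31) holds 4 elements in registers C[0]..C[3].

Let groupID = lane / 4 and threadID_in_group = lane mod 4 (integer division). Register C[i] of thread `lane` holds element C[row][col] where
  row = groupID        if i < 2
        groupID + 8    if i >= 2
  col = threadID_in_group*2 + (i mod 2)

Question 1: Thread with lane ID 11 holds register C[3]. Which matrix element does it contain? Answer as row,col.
10,7

lane 11: G=2 (11/4), T=3 (11%4)
i=3: r=2+8=10, c=3*2+1=7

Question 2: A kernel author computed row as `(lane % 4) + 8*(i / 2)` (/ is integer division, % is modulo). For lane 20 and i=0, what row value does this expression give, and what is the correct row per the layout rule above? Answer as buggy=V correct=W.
`(lane % 4) + 8*(i / 2)`[20,0]→0
lane 20: G=5 (20/4), T=0 (20%4)
i=0: r=5+0=5, c=0*2+0=0
row: 0 vs 5

buggy=0 correct=5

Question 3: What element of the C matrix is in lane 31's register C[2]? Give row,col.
lane 31=>31/4=7, 31 mod 4=3
i=2  r:7+8=>15  c:2·3+0=>6

15,6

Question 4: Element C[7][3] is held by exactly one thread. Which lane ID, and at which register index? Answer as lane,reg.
r: 7->gid=7,r8=0  c: 3->tid=1,i&1=1
L=7*4+1=29  i=0*2+1=1

29,1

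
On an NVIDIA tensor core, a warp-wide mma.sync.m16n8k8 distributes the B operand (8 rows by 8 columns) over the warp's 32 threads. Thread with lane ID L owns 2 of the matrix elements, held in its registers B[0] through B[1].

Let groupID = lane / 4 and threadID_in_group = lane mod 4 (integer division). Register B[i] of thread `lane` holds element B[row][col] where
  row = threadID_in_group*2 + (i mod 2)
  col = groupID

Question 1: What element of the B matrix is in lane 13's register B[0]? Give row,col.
lane 13→13/4=3, 13 mod 4=1
i=0  r:2·1+0→2  c:3

2,3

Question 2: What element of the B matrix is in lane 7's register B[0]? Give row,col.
6,1

lane 7⇒7/4=1, 7 mod 4=3
i=0  r:2·3+0⇒6  c:1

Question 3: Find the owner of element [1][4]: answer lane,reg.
c: 4->gid=4  r: 1->tid=0,i&1=1
L=4*4+0=16  i=1=1

16,1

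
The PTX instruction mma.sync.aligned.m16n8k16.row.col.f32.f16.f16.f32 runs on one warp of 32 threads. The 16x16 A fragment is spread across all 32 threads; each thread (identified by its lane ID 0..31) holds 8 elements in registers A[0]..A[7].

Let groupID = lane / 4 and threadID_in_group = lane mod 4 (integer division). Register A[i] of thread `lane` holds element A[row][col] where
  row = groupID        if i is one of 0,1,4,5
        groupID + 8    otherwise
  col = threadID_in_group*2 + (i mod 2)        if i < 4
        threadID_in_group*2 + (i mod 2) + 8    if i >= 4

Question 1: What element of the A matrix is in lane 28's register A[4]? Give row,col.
lane 28->28/4=7, 28 mod 4=0
i=4  r:7+0->7  c:2·0+0+8->8

7,8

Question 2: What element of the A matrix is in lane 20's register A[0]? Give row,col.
20: g=5,t=0
[0] (5+0,0*2+0+0) = (5,0)

5,0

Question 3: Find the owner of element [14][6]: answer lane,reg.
r: 14->gid=6,r8=1  c: 6->c8=0,tid=3,i&1=0
L=6*4+3=27  i=0*4+1*2+0=2

27,2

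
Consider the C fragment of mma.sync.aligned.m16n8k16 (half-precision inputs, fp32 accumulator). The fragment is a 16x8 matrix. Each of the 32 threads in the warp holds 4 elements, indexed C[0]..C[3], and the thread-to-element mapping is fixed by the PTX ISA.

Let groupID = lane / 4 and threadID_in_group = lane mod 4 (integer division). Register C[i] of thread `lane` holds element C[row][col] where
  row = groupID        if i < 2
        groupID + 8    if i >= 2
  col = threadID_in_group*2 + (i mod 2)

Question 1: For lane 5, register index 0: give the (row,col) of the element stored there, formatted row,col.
1,2

lane 5→5/4=1, 5 mod 4=1
i=0  r:1+0→1  c:2·1+0→2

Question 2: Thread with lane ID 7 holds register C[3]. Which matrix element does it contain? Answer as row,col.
7: gr=1,th=3
[3] (1+8,3*2+1) = (9,7)

9,7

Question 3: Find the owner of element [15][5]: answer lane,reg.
r=15⇒gr=7,Rb=1  c=5⇒th=2,odd=1
L=7*4+2=30  i=1*2+1=3

30,3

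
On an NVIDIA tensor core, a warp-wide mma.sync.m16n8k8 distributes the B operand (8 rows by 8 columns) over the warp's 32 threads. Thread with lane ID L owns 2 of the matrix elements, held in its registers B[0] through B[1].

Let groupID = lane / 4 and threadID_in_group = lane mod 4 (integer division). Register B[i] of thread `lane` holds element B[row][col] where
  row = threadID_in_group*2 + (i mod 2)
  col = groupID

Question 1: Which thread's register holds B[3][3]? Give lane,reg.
c=3->g=3  r=3->t=1,b0=1
L=3*4+1=13  i=1=1

13,1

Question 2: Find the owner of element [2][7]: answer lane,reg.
29,0

c=7⇒gr=7  r=2⇒th=1,odd=0
L=7*4+1=29  i=0=0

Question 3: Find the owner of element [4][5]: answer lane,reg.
c=5→G=5  r=4→T=2,p=0
L=5*4+2=22  i=0=0

22,0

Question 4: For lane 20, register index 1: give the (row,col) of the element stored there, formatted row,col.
1,5

20: g=5,t=0
[1] (0*2+1,5) = (1,5)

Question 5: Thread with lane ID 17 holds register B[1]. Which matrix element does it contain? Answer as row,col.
3,4

lane 17: gid=4 (17/4), tid=1 (17%4)
i=1: r=1*2+1=3, c=gid=4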